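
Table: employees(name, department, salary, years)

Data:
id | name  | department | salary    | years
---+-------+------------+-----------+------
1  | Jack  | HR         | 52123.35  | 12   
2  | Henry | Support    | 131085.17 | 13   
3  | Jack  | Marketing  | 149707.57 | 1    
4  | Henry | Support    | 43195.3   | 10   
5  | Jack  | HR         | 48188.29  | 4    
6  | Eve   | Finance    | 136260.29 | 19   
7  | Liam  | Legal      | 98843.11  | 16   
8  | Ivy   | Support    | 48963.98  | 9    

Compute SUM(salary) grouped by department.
SELECT department, SUM(salary) as result
FROM employees
GROUP BY department

Result:
  Finance: 136260.29
  HR: 100311.64
  Legal: 98843.11
  Marketing: 149707.57
  Support: 223244.45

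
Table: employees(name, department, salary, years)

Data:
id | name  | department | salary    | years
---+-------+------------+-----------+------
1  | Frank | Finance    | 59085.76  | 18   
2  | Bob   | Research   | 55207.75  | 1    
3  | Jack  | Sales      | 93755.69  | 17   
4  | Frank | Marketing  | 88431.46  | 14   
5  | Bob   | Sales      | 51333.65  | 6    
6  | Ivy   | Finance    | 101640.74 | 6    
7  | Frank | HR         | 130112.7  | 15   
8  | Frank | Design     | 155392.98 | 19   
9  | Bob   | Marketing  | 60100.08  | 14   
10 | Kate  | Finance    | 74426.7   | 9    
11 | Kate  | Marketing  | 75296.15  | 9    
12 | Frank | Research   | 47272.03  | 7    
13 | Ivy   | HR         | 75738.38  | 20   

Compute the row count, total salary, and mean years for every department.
SELECT department,
       COUNT(*) as cnt,
       SUM(salary) as total_salary,
       AVG(years) as avg_years
FROM employees
GROUP BY department

Result:
  Design: 1 records, 155392.98 total salary, 19.00 avg years
  Finance: 3 records, 235153.20 total salary, 11.00 avg years
  HR: 2 records, 205851.08 total salary, 17.50 avg years
  Marketing: 3 records, 223827.69 total salary, 12.33 avg years
  Research: 2 records, 102479.78 total salary, 4.00 avg years
  Sales: 2 records, 145089.34 total salary, 11.50 avg years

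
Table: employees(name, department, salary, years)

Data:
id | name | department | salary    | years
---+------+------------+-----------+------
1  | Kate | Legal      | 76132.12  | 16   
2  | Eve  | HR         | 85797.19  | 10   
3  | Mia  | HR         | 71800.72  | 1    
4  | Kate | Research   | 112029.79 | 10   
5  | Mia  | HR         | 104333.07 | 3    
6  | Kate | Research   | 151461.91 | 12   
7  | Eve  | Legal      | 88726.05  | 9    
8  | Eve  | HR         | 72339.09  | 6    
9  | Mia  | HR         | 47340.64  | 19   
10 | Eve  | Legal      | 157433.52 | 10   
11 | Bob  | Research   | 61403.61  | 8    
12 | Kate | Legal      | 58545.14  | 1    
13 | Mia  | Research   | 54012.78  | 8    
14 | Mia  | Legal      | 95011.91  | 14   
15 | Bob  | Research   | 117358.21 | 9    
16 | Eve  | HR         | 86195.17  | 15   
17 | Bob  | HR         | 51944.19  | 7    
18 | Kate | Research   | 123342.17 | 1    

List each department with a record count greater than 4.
SELECT department, COUNT(*) as cnt
FROM employees
GROUP BY department
HAVING COUNT(*) > 4

Result:
  HR: 7
  Legal: 5
  Research: 6

Note: HAVING filters groups after aggregation, WHERE filters rows before.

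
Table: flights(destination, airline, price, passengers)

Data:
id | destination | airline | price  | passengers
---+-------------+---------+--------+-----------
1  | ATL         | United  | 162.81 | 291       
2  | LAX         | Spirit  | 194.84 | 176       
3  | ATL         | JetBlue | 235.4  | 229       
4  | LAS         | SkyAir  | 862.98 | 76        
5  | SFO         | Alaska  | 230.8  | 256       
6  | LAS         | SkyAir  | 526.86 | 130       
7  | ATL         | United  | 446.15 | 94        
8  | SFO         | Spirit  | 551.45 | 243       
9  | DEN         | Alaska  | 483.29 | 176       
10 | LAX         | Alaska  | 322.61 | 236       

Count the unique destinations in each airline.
SELECT airline, COUNT(DISTINCT destination)
FROM flights
GROUP BY airline

Result:
  Alaska: 3 distinct
  JetBlue: 1 distinct
  SkyAir: 1 distinct
  Spirit: 2 distinct
  United: 1 distinct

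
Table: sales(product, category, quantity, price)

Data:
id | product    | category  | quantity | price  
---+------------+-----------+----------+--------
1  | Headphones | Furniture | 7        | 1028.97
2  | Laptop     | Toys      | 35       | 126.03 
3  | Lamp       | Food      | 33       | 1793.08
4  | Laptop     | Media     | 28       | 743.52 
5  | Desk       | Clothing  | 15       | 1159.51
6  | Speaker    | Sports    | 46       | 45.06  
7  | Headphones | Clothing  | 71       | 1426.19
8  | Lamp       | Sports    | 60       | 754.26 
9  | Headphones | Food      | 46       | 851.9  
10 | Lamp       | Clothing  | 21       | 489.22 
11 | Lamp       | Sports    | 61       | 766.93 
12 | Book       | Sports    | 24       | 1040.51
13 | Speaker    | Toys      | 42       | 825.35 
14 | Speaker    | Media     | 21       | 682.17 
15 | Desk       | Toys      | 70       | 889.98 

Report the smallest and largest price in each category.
SELECT category, MIN(price), MAX(price)
FROM sales
GROUP BY category

Result:
  Clothing: min=489.22, max=1426.19
  Food: min=851.90, max=1793.08
  Furniture: min=1028.97, max=1028.97
  Media: min=682.17, max=743.52
  Sports: min=45.06, max=1040.51
  Toys: min=126.03, max=889.98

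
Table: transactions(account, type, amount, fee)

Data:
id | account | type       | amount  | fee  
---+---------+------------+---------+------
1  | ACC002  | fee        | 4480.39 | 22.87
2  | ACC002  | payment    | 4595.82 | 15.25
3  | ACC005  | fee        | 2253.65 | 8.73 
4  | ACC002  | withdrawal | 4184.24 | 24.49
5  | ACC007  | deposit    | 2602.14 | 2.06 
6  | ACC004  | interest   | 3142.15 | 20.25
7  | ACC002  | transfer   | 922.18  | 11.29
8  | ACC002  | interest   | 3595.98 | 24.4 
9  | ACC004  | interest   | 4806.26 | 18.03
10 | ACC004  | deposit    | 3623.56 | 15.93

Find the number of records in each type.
SELECT type, COUNT(*) as count
FROM transactions
GROUP BY type

Result:
  deposit: 2
  fee: 2
  interest: 3
  payment: 1
  transfer: 1
  withdrawal: 1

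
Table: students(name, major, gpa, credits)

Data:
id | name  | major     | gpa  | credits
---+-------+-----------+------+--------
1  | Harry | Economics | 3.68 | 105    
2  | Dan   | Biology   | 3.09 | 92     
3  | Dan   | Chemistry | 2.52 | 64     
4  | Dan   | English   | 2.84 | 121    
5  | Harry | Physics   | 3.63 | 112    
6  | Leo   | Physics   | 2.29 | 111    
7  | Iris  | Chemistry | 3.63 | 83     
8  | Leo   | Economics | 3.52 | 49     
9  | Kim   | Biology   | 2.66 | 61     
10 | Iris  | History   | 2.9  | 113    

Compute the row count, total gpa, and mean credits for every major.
SELECT major,
       COUNT(*) as cnt,
       SUM(gpa) as total_gpa,
       AVG(credits) as avg_credits
FROM students
GROUP BY major

Result:
  Biology: 2 records, 5.75 total gpa, 76.50 avg credits
  Chemistry: 2 records, 6.15 total gpa, 73.50 avg credits
  Economics: 2 records, 7.20 total gpa, 77.00 avg credits
  English: 1 records, 2.84 total gpa, 121.00 avg credits
  History: 1 records, 2.90 total gpa, 113.00 avg credits
  Physics: 2 records, 5.92 total gpa, 111.50 avg credits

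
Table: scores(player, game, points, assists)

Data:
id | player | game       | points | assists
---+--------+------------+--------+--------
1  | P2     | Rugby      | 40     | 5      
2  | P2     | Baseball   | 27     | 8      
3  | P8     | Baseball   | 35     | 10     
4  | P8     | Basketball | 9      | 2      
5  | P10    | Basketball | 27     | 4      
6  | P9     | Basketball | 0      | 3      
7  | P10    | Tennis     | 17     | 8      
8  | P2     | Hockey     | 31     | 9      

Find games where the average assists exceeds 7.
SELECT game, AVG(assists)
FROM scores
GROUP BY game
HAVING AVG(assists) > 7

Result:
  Baseball: avg=9.00
  Hockey: avg=9.00
  Tennis: avg=8.00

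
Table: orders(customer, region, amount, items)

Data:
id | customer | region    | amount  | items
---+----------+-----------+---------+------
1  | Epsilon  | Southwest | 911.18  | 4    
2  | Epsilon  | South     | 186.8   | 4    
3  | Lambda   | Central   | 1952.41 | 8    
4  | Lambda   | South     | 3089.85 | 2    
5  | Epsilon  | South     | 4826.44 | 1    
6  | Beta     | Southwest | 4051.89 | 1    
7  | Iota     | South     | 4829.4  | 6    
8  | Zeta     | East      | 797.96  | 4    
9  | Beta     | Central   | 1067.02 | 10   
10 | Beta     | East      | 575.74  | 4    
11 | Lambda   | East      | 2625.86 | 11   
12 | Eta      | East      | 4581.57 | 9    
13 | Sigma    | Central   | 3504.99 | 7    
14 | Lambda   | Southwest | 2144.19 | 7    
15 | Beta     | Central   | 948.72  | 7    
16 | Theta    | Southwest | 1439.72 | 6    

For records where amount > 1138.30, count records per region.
SELECT region, COUNT(*)
FROM orders
WHERE amount > 1138.30
GROUP BY region

Note: WHERE filters rows before grouping.

Result:
  Central: 2
  East: 2
  South: 3
  Southwest: 3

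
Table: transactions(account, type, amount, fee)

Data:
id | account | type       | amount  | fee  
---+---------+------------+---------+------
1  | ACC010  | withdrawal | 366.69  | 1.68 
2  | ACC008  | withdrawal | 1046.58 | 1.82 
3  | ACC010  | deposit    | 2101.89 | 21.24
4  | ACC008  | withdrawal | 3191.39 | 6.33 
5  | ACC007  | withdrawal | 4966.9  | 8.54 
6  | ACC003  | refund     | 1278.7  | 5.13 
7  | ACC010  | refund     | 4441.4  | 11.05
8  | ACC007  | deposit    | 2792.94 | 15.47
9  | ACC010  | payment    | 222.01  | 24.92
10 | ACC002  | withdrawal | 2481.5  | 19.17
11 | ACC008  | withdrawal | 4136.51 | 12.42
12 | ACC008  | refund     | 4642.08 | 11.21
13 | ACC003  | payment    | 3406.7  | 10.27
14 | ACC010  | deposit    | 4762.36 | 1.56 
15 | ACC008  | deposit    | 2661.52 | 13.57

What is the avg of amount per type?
SELECT type, AVG(amount) as result
FROM transactions
GROUP BY type

Result:
  deposit: 3079.68
  payment: 1814.36
  refund: 3454.06
  withdrawal: 2698.26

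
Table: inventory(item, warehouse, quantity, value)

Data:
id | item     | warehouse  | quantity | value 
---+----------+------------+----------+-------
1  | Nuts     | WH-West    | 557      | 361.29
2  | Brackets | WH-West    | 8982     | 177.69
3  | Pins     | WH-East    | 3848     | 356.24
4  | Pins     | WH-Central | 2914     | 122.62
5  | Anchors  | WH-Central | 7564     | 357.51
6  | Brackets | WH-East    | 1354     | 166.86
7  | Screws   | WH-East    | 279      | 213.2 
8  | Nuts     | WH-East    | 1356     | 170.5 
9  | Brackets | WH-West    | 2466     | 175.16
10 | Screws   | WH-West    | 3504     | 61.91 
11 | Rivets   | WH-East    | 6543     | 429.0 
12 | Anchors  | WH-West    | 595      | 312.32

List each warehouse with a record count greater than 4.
SELECT warehouse, COUNT(*) as cnt
FROM inventory
GROUP BY warehouse
HAVING COUNT(*) > 4

Result:
  WH-East: 5
  WH-West: 5

Note: HAVING filters groups after aggregation, WHERE filters rows before.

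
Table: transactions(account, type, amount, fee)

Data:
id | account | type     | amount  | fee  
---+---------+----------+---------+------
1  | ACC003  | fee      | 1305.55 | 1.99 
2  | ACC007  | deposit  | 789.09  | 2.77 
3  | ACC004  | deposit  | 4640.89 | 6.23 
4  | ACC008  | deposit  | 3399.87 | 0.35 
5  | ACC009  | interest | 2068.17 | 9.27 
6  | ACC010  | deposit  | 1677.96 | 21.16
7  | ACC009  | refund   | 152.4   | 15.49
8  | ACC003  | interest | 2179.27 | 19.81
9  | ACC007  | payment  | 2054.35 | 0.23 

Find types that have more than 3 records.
SELECT type, COUNT(*) as cnt
FROM transactions
GROUP BY type
HAVING COUNT(*) > 3

Result:
  deposit: 4

Note: HAVING filters groups after aggregation, WHERE filters rows before.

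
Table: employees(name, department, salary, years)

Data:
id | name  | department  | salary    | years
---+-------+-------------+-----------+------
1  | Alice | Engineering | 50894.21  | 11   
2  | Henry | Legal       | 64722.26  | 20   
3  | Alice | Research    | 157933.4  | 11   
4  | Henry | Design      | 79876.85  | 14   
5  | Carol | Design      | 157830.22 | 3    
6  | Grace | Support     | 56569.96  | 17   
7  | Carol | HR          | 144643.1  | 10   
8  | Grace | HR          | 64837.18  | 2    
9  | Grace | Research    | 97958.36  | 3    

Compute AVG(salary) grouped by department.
SELECT department, AVG(salary) as result
FROM employees
GROUP BY department

Result:
  Design: 118853.54
  Engineering: 50894.21
  HR: 104740.14
  Legal: 64722.26
  Research: 127945.88
  Support: 56569.96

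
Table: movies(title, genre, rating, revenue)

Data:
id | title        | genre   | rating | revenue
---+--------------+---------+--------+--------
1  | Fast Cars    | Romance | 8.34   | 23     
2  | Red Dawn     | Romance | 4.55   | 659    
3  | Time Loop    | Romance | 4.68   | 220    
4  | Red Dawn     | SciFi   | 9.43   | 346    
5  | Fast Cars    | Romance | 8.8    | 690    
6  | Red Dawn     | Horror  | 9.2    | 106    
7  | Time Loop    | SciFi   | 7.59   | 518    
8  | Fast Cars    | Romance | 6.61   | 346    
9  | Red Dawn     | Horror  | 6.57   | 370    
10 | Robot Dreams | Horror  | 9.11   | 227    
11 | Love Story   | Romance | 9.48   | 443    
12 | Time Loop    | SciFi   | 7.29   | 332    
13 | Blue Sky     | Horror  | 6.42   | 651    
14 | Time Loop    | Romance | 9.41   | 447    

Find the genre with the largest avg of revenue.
SELECT genre, AVG(revenue) as val
FROM movies
GROUP BY genre
ORDER BY val DESC
LIMIT 1

Result: Romance with avg(revenue) = 404.00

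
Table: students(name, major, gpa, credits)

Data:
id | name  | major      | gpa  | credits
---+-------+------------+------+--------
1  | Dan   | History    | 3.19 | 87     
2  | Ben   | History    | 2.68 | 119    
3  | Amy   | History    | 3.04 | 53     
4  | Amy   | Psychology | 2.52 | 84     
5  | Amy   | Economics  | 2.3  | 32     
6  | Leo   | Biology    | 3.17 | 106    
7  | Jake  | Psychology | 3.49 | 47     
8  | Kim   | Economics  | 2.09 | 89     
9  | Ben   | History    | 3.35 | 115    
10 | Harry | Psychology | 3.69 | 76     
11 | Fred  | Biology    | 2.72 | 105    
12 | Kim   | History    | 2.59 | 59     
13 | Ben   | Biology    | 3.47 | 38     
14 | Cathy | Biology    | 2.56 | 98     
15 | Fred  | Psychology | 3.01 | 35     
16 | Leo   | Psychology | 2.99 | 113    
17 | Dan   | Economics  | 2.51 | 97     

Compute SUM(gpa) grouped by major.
SELECT major, SUM(gpa) as result
FROM students
GROUP BY major

Result:
  Biology: 11.92
  Economics: 6.90
  History: 14.85
  Psychology: 15.70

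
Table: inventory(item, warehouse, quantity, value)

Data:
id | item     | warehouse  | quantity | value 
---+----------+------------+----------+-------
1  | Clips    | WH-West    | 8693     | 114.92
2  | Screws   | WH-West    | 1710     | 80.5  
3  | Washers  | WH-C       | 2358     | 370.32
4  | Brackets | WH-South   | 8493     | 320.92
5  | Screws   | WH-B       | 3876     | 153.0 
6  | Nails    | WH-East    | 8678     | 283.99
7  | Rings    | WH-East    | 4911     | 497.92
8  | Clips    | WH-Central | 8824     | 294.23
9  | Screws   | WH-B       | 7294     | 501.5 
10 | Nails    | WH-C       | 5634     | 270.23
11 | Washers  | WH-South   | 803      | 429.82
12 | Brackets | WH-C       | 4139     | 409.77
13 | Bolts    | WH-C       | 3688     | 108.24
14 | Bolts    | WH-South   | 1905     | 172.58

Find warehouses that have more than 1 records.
SELECT warehouse, COUNT(*) as cnt
FROM inventory
GROUP BY warehouse
HAVING COUNT(*) > 1

Result:
  WH-B: 2
  WH-C: 4
  WH-East: 2
  WH-South: 3
  WH-West: 2

Note: HAVING filters groups after aggregation, WHERE filters rows before.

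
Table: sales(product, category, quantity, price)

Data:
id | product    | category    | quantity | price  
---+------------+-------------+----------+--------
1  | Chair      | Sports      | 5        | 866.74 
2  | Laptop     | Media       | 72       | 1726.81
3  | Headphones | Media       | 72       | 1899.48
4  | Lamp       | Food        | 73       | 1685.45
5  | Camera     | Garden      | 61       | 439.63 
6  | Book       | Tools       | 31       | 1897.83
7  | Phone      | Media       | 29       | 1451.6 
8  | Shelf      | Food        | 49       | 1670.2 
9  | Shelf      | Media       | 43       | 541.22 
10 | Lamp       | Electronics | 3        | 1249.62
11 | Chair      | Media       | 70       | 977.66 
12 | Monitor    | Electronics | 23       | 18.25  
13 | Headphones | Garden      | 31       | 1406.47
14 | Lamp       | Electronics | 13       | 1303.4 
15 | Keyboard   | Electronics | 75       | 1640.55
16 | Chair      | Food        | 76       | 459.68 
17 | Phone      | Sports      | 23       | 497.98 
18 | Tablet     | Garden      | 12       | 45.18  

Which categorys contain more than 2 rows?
SELECT category, COUNT(*) as cnt
FROM sales
GROUP BY category
HAVING COUNT(*) > 2

Result:
  Electronics: 4
  Food: 3
  Garden: 3
  Media: 5

Note: HAVING filters groups after aggregation, WHERE filters rows before.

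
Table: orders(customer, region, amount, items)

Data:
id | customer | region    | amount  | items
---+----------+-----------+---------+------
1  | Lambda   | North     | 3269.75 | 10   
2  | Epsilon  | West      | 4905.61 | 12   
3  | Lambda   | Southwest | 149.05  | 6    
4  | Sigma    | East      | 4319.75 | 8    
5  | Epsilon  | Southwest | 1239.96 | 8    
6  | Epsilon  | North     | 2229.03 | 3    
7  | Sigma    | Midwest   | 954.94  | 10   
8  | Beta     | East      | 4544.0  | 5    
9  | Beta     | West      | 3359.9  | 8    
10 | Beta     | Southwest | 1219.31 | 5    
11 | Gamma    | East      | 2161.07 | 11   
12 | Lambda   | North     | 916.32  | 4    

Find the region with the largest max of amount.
SELECT region, MAX(amount) as val
FROM orders
GROUP BY region
ORDER BY val DESC
LIMIT 1

Result: West with max(amount) = 4905.61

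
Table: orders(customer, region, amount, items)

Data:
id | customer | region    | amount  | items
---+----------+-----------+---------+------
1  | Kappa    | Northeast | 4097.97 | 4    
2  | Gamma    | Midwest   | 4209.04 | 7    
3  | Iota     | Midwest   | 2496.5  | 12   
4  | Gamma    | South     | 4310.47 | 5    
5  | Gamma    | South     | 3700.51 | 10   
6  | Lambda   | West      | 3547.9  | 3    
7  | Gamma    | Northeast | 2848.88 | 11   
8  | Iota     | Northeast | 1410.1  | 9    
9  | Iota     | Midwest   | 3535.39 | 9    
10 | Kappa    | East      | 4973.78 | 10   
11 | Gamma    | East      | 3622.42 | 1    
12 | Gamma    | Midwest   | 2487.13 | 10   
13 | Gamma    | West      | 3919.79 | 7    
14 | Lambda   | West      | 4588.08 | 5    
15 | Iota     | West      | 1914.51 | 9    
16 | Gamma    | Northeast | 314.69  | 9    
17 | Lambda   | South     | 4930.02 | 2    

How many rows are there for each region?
SELECT region, COUNT(*) as count
FROM orders
GROUP BY region

Result:
  East: 2
  Midwest: 4
  Northeast: 4
  South: 3
  West: 4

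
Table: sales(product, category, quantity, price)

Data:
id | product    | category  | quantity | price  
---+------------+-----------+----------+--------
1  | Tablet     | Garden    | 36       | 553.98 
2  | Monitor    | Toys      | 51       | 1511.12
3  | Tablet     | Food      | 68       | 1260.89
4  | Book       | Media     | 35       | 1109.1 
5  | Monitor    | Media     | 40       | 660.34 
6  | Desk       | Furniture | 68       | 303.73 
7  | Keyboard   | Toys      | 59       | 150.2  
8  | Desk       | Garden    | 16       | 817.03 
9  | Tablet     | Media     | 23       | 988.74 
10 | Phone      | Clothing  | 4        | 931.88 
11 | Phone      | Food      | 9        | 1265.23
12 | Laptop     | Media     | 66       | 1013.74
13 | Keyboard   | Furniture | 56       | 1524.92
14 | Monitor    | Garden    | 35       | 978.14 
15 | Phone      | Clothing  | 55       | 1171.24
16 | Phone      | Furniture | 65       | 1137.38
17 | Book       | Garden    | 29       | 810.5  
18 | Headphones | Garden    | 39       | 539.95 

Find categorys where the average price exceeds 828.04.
SELECT category, AVG(price)
FROM sales
GROUP BY category
HAVING AVG(price) > 828.04

Result:
  Clothing: avg=1051.56
  Food: avg=1263.06
  Furniture: avg=988.68
  Media: avg=942.98
  Toys: avg=830.66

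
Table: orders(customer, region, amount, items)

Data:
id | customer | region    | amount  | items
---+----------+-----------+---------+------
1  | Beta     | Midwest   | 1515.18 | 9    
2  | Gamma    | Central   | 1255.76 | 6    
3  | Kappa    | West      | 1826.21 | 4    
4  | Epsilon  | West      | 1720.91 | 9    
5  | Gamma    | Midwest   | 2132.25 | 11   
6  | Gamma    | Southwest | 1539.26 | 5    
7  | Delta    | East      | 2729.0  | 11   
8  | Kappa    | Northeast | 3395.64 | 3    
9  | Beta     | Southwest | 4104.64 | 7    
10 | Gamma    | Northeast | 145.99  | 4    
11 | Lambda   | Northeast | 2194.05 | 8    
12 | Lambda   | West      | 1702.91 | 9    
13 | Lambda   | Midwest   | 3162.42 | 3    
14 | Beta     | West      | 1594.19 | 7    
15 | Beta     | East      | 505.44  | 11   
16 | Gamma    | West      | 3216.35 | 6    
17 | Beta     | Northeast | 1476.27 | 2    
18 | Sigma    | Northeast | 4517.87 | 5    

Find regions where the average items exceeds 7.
SELECT region, AVG(items)
FROM orders
GROUP BY region
HAVING AVG(items) > 7

Result:
  East: avg=11.00
  Midwest: avg=7.67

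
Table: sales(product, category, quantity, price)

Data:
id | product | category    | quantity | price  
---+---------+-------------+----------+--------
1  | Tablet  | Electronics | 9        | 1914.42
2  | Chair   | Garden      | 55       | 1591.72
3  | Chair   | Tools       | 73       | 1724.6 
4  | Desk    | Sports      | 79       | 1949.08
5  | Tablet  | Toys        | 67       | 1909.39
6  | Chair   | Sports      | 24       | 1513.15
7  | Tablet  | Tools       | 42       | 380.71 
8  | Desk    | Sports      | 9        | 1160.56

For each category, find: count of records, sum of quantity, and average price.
SELECT category,
       COUNT(*) as cnt,
       SUM(quantity) as total_quantity,
       AVG(price) as avg_price
FROM sales
GROUP BY category

Result:
  Electronics: 1 records, 9 total quantity, 1914.42 avg price
  Garden: 1 records, 55 total quantity, 1591.72 avg price
  Sports: 3 records, 112 total quantity, 1540.93 avg price
  Tools: 2 records, 115 total quantity, 1052.66 avg price
  Toys: 1 records, 67 total quantity, 1909.39 avg price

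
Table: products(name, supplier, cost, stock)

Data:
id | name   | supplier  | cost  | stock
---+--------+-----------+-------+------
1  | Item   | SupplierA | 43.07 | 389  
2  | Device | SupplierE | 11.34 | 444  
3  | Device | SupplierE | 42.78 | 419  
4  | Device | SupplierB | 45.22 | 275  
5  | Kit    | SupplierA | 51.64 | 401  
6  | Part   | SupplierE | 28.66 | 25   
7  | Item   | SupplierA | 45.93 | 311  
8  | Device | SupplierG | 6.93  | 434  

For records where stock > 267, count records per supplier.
SELECT supplier, COUNT(*)
FROM products
WHERE stock > 267
GROUP BY supplier

Note: WHERE filters rows before grouping.

Result:
  SupplierA: 3
  SupplierB: 1
  SupplierE: 2
  SupplierG: 1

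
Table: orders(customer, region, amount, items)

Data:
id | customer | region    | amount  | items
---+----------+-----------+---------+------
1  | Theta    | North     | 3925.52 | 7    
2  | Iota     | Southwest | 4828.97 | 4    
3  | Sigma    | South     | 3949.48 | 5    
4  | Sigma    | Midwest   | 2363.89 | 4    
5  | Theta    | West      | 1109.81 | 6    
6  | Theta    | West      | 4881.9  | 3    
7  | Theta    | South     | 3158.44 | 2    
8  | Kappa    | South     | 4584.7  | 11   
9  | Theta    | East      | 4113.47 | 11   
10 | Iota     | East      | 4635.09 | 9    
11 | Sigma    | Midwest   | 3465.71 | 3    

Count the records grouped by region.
SELECT region, COUNT(*) as count
FROM orders
GROUP BY region

Result:
  East: 2
  Midwest: 2
  North: 1
  South: 3
  Southwest: 1
  West: 2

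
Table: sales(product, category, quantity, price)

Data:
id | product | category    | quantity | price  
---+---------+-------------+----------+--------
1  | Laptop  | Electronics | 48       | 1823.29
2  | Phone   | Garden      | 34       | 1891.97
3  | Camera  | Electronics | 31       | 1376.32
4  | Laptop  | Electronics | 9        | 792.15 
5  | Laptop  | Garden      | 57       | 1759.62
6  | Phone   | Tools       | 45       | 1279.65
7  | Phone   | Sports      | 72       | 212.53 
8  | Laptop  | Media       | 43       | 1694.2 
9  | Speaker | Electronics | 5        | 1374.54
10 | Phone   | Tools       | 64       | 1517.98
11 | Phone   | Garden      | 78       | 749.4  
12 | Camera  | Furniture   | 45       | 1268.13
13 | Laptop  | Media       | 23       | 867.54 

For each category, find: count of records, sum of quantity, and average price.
SELECT category,
       COUNT(*) as cnt,
       SUM(quantity) as total_quantity,
       AVG(price) as avg_price
FROM sales
GROUP BY category

Result:
  Electronics: 4 records, 93 total quantity, 1341.58 avg price
  Furniture: 1 records, 45 total quantity, 1268.13 avg price
  Garden: 3 records, 169 total quantity, 1467.00 avg price
  Media: 2 records, 66 total quantity, 1280.87 avg price
  Sports: 1 records, 72 total quantity, 212.53 avg price
  Tools: 2 records, 109 total quantity, 1398.82 avg price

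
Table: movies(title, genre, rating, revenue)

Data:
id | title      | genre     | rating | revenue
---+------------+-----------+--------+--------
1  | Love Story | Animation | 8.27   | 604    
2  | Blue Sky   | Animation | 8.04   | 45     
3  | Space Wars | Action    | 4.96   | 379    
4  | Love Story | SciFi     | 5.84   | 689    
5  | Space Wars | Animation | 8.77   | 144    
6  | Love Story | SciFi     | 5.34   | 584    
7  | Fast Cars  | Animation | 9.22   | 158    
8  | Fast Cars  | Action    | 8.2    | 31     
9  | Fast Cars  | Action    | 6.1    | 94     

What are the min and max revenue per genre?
SELECT genre, MIN(revenue), MAX(revenue)
FROM movies
GROUP BY genre

Result:
  Action: min=31, max=379
  Animation: min=45, max=604
  SciFi: min=584, max=689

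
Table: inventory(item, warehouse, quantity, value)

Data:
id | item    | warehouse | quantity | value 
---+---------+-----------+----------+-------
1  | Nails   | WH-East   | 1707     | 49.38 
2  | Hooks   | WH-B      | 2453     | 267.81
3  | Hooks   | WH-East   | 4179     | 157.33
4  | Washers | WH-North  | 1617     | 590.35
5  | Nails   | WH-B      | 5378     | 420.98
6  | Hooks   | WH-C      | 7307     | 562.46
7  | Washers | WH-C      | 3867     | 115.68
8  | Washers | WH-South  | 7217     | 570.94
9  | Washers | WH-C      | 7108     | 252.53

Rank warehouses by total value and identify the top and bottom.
SELECT warehouse, SUM(value)
FROM inventory
GROUP BY warehouse
ORDER BY SUM(value)

All groups:
  WH-East: 206.71
  WH-South: 570.94
  WH-North: 590.35
  WH-B: 688.79
  WH-C: 930.67

Highest: WH-C (930.67)
Lowest: WH-East (206.71)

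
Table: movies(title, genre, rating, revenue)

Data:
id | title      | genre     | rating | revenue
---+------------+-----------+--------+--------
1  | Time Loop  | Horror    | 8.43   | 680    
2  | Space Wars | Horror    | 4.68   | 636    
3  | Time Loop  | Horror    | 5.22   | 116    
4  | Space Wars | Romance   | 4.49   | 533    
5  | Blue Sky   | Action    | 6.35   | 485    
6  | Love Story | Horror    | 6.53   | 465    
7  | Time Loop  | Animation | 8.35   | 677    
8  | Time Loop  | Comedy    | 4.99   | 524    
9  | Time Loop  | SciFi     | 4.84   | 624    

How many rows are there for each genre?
SELECT genre, COUNT(*) as count
FROM movies
GROUP BY genre

Result:
  Action: 1
  Animation: 1
  Comedy: 1
  Horror: 4
  Romance: 1
  SciFi: 1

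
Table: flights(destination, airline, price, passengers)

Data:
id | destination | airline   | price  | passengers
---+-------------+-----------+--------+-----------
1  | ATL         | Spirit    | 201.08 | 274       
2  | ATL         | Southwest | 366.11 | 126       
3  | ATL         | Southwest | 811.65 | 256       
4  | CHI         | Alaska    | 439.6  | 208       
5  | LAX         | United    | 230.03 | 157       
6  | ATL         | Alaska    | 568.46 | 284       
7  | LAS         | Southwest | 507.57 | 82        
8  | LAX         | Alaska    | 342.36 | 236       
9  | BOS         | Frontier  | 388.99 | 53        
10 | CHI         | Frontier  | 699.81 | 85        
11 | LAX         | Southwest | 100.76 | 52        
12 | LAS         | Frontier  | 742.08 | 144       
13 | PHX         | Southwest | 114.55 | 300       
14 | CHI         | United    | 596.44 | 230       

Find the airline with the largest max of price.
SELECT airline, MAX(price) as val
FROM flights
GROUP BY airline
ORDER BY val DESC
LIMIT 1

Result: Southwest with max(price) = 811.65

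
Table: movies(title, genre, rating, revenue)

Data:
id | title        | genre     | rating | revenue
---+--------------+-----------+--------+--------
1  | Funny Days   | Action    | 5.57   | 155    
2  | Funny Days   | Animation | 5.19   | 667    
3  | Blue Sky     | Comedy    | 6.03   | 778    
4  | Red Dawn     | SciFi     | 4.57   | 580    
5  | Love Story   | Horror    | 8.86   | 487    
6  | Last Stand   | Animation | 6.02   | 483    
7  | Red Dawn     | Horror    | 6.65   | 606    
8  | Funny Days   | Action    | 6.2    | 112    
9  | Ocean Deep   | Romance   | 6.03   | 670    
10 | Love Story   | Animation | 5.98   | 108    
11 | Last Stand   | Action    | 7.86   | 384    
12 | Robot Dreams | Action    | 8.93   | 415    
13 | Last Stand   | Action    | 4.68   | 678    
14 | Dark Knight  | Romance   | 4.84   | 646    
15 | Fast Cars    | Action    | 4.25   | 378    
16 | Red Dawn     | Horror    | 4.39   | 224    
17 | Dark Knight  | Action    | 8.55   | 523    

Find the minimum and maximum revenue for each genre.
SELECT genre, MIN(revenue), MAX(revenue)
FROM movies
GROUP BY genre

Result:
  Action: min=112, max=678
  Animation: min=108, max=667
  Comedy: min=778, max=778
  Horror: min=224, max=606
  Romance: min=646, max=670
  SciFi: min=580, max=580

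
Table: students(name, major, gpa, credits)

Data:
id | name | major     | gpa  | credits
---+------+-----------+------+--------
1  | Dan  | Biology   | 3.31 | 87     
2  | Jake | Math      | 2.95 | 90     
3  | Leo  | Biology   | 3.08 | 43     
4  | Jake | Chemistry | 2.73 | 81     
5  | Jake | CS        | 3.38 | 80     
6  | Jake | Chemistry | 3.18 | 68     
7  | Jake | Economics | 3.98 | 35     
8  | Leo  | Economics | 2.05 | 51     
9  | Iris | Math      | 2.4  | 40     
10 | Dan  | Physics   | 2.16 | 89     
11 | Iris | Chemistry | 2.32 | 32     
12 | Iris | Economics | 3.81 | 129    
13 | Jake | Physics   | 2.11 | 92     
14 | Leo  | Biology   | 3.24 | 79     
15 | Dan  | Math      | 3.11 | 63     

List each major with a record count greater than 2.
SELECT major, COUNT(*) as cnt
FROM students
GROUP BY major
HAVING COUNT(*) > 2

Result:
  Biology: 3
  Chemistry: 3
  Economics: 3
  Math: 3

Note: HAVING filters groups after aggregation, WHERE filters rows before.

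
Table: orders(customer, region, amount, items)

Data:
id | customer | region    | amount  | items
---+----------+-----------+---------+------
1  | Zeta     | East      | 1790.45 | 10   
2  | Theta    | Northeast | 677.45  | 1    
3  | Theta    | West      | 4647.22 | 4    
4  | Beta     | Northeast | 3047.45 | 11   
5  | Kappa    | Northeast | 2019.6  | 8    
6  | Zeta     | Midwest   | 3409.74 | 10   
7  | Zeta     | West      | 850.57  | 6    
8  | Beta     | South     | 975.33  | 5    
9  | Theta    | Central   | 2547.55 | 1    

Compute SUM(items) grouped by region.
SELECT region, SUM(items) as result
FROM orders
GROUP BY region

Result:
  Central: 1
  East: 10
  Midwest: 10
  Northeast: 20
  South: 5
  West: 10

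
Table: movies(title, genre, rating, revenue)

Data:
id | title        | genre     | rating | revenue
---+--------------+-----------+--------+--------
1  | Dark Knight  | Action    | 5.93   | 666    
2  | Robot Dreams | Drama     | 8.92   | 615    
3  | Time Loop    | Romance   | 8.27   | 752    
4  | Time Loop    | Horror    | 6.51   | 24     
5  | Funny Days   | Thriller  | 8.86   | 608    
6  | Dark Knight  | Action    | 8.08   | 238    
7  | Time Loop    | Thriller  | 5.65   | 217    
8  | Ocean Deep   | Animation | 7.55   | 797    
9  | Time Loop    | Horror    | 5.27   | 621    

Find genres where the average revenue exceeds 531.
SELECT genre, AVG(revenue)
FROM movies
GROUP BY genre
HAVING AVG(revenue) > 531

Result:
  Animation: avg=797.00
  Drama: avg=615.00
  Romance: avg=752.00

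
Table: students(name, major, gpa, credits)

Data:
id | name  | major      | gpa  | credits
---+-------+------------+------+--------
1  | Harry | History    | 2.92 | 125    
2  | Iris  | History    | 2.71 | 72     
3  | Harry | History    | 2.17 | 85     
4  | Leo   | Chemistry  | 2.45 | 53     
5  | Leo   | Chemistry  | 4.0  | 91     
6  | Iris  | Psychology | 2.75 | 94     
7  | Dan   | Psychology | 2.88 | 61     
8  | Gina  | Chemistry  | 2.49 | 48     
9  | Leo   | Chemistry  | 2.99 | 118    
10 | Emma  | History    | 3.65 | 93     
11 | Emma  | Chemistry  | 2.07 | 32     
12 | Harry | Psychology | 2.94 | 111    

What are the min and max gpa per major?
SELECT major, MIN(gpa), MAX(gpa)
FROM students
GROUP BY major

Result:
  Chemistry: min=2.07, max=4.00
  History: min=2.17, max=3.65
  Psychology: min=2.75, max=2.94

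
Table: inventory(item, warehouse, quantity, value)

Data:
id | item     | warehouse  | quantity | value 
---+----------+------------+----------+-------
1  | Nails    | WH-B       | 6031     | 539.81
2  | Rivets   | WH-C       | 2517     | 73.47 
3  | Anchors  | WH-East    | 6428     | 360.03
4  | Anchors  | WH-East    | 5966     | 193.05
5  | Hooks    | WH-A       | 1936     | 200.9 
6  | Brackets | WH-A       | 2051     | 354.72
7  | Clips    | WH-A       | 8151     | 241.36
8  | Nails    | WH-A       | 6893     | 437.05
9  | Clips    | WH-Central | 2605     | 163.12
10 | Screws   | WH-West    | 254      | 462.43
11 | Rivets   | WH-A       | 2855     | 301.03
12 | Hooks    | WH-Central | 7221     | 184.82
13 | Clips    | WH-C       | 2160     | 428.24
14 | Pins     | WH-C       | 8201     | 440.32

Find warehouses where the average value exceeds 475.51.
SELECT warehouse, AVG(value)
FROM inventory
GROUP BY warehouse
HAVING AVG(value) > 475.51

Result:
  WH-B: avg=539.81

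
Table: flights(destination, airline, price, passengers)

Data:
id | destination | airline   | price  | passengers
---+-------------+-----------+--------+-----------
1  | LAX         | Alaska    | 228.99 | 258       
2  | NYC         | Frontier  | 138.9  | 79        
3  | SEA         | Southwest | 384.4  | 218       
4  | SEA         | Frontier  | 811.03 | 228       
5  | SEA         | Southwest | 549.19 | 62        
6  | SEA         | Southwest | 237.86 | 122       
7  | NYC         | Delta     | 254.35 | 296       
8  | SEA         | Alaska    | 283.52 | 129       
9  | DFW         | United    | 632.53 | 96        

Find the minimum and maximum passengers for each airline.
SELECT airline, MIN(passengers), MAX(passengers)
FROM flights
GROUP BY airline

Result:
  Alaska: min=129, max=258
  Delta: min=296, max=296
  Frontier: min=79, max=228
  Southwest: min=62, max=218
  United: min=96, max=96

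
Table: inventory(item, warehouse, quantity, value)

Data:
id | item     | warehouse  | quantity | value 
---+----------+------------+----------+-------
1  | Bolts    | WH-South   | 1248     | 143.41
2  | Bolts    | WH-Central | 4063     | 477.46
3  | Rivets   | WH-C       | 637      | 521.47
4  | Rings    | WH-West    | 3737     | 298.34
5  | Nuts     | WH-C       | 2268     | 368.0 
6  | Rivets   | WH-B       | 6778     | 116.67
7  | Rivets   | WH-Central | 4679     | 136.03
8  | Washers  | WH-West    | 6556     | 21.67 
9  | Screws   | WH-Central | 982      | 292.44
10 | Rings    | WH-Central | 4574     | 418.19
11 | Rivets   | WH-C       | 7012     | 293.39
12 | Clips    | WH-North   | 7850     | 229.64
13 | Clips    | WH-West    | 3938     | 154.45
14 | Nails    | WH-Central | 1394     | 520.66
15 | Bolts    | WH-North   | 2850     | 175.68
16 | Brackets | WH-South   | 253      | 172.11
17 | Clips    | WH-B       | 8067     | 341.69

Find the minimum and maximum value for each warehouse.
SELECT warehouse, MIN(value), MAX(value)
FROM inventory
GROUP BY warehouse

Result:
  WH-B: min=116.67, max=341.69
  WH-C: min=293.39, max=521.47
  WH-Central: min=136.03, max=520.66
  WH-North: min=175.68, max=229.64
  WH-South: min=143.41, max=172.11
  WH-West: min=21.67, max=298.34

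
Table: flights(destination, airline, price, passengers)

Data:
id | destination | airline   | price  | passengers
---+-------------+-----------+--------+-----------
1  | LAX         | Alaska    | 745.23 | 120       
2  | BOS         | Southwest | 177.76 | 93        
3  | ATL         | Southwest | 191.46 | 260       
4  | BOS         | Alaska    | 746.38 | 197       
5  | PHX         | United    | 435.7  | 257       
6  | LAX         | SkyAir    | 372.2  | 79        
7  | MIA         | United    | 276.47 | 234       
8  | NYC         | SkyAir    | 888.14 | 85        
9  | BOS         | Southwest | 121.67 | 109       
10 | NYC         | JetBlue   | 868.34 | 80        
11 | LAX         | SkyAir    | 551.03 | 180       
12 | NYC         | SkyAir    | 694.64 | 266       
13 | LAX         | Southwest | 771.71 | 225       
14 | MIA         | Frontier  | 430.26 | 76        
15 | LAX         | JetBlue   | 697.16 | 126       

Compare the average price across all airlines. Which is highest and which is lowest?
SELECT airline, AVG(price)
FROM flights
GROUP BY airline
ORDER BY AVG(price)

All groups:
  Southwest: 315.65
  United: 356.09
  Frontier: 430.26
  SkyAir: 626.50
  Alaska: 745.81
  JetBlue: 782.75

Highest: JetBlue (782.75)
Lowest: Southwest (315.65)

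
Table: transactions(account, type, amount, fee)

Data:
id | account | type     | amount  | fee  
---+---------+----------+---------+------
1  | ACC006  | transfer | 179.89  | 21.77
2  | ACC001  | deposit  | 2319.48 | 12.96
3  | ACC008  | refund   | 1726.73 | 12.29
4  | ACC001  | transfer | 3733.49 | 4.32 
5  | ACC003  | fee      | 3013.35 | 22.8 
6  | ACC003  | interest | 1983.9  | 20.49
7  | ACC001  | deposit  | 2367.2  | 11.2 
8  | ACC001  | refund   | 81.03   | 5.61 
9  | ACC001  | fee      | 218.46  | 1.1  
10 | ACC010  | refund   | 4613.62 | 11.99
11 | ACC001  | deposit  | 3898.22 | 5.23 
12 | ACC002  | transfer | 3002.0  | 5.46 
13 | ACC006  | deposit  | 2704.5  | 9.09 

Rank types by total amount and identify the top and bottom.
SELECT type, SUM(amount)
FROM transactions
GROUP BY type
ORDER BY SUM(amount)

All groups:
  interest: 1983.90
  fee: 3231.81
  refund: 6421.38
  transfer: 6915.38
  deposit: 11289.40

Highest: deposit (11289.40)
Lowest: interest (1983.90)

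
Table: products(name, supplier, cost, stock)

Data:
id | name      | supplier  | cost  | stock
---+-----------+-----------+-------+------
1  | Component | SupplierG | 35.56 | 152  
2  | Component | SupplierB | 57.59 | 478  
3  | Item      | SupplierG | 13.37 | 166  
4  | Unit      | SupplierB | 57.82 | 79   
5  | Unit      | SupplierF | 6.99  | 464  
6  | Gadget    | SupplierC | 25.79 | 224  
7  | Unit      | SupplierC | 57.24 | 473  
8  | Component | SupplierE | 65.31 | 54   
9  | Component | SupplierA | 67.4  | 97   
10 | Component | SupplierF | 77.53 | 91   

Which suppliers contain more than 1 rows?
SELECT supplier, COUNT(*) as cnt
FROM products
GROUP BY supplier
HAVING COUNT(*) > 1

Result:
  SupplierB: 2
  SupplierC: 2
  SupplierF: 2
  SupplierG: 2

Note: HAVING filters groups after aggregation, WHERE filters rows before.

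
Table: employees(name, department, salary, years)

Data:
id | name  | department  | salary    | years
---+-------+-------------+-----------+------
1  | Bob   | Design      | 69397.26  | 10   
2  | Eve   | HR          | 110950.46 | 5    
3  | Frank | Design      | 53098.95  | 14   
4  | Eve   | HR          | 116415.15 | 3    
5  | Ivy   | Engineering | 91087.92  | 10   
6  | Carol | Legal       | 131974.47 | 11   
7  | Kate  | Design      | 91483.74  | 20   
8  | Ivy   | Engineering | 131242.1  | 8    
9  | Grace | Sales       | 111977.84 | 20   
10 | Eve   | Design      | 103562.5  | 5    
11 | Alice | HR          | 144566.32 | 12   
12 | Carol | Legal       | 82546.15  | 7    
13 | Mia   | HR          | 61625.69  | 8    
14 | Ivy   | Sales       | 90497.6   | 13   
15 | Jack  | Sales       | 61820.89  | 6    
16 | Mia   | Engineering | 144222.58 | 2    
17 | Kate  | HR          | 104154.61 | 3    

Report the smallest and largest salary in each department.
SELECT department, MIN(salary), MAX(salary)
FROM employees
GROUP BY department

Result:
  Design: min=53098.95, max=103562.50
  Engineering: min=91087.92, max=144222.58
  HR: min=61625.69, max=144566.32
  Legal: min=82546.15, max=131974.47
  Sales: min=61820.89, max=111977.84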